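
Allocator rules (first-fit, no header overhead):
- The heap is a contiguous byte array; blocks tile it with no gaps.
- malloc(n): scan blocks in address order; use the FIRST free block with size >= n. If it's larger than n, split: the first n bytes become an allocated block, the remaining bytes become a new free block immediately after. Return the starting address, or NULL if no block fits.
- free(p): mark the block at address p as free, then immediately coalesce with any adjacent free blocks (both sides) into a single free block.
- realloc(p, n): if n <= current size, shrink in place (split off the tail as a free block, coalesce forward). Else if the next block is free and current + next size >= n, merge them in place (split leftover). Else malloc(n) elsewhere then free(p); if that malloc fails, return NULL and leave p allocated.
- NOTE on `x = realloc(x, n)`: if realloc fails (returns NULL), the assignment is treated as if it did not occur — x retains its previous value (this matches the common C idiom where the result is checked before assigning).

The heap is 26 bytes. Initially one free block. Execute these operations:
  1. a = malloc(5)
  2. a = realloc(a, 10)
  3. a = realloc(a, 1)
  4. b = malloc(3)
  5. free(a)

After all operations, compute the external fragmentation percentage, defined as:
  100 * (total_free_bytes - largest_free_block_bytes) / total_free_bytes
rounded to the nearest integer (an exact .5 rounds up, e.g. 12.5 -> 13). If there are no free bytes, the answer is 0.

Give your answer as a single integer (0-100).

Op 1: a = malloc(5) -> a = 0; heap: [0-4 ALLOC][5-25 FREE]
Op 2: a = realloc(a, 10) -> a = 0; heap: [0-9 ALLOC][10-25 FREE]
Op 3: a = realloc(a, 1) -> a = 0; heap: [0-0 ALLOC][1-25 FREE]
Op 4: b = malloc(3) -> b = 1; heap: [0-0 ALLOC][1-3 ALLOC][4-25 FREE]
Op 5: free(a) -> (freed a); heap: [0-0 FREE][1-3 ALLOC][4-25 FREE]
Free blocks: [1 22] total_free=23 largest=22 -> 100*(23-22)/23 = 100/23 ≈ 4.348 -> rounds to 4

Answer: 4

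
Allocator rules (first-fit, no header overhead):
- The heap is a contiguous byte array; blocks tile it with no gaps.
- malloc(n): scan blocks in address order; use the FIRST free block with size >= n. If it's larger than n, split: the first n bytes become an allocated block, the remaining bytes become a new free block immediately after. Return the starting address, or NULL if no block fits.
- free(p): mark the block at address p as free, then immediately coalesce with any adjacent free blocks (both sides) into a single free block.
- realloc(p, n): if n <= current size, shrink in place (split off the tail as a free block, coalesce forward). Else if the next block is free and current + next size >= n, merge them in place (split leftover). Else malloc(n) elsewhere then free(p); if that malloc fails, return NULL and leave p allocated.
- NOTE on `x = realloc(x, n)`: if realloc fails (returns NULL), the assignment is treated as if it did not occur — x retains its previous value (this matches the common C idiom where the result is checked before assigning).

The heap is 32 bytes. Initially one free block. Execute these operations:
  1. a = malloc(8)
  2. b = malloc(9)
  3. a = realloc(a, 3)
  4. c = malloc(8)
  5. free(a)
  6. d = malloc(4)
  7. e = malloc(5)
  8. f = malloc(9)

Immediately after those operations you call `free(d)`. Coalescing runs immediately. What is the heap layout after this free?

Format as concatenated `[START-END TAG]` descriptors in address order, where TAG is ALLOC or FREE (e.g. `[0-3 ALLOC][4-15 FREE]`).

Op 1: a = malloc(8) -> a = 0; heap: [0-7 ALLOC][8-31 FREE]
Op 2: b = malloc(9) -> b = 8; heap: [0-7 ALLOC][8-16 ALLOC][17-31 FREE]
Op 3: a = realloc(a, 3) -> a = 0; heap: [0-2 ALLOC][3-7 FREE][8-16 ALLOC][17-31 FREE]
Op 4: c = malloc(8) -> c = 17; heap: [0-2 ALLOC][3-7 FREE][8-16 ALLOC][17-24 ALLOC][25-31 FREE]
Op 5: free(a) -> (freed a); heap: [0-7 FREE][8-16 ALLOC][17-24 ALLOC][25-31 FREE]
Op 6: d = malloc(4) -> d = 0; heap: [0-3 ALLOC][4-7 FREE][8-16 ALLOC][17-24 ALLOC][25-31 FREE]
Op 7: e = malloc(5) -> e = 25; heap: [0-3 ALLOC][4-7 FREE][8-16 ALLOC][17-24 ALLOC][25-29 ALLOC][30-31 FREE]
Op 8: f = malloc(9) -> f = NULL; heap: [0-3 ALLOC][4-7 FREE][8-16 ALLOC][17-24 ALLOC][25-29 ALLOC][30-31 FREE]
free(d): d = 0 -> block [0-3 ALLOC]; mark free, coalesce with adjacent free neighbors -> [0-7 FREE][8-16 ALLOC][17-24 ALLOC][25-29 ALLOC][30-31 FREE]

Answer: [0-7 FREE][8-16 ALLOC][17-24 ALLOC][25-29 ALLOC][30-31 FREE]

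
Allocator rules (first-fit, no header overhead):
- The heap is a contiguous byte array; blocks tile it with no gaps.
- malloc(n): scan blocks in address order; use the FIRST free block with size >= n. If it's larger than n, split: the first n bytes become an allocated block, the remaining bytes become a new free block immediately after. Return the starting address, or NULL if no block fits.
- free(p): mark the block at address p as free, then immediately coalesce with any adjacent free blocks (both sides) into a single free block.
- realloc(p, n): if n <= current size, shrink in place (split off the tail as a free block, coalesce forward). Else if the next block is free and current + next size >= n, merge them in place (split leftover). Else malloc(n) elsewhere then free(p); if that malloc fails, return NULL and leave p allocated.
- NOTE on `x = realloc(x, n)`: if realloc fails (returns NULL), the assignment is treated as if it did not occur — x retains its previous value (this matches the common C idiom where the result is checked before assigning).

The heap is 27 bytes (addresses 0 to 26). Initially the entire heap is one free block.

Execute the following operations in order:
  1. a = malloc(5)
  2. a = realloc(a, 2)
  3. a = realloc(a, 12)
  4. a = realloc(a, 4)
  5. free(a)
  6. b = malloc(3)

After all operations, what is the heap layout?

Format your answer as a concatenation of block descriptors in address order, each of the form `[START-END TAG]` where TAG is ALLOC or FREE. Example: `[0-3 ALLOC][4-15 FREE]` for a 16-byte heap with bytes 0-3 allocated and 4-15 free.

Op 1: a = malloc(5) -> a = 0; heap: [0-4 ALLOC][5-26 FREE]
Op 2: a = realloc(a, 2) -> a = 0; heap: [0-1 ALLOC][2-26 FREE]
Op 3: a = realloc(a, 12) -> a = 0; heap: [0-11 ALLOC][12-26 FREE]
Op 4: a = realloc(a, 4) -> a = 0; heap: [0-3 ALLOC][4-26 FREE]
Op 5: free(a) -> (freed a); heap: [0-26 FREE]
Op 6: b = malloc(3) -> b = 0; heap: [0-2 ALLOC][3-26 FREE]

Answer: [0-2 ALLOC][3-26 FREE]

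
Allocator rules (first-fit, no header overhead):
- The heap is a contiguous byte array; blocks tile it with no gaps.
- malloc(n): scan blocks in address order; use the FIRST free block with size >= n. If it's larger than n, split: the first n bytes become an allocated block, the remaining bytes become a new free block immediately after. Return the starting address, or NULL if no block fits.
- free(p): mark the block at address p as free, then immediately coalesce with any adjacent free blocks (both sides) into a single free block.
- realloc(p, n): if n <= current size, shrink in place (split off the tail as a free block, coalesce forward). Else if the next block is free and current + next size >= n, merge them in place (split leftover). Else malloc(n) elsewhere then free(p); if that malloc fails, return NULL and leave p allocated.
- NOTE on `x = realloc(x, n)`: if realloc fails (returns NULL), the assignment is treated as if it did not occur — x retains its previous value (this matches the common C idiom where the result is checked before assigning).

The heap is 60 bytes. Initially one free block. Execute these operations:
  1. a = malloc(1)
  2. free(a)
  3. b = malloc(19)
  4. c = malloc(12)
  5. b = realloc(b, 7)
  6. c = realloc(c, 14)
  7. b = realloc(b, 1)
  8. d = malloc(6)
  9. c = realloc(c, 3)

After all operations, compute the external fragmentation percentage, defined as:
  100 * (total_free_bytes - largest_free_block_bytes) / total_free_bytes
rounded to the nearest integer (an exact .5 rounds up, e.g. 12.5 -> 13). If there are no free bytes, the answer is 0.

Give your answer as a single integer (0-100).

Op 1: a = malloc(1) -> a = 0; heap: [0-0 ALLOC][1-59 FREE]
Op 2: free(a) -> (freed a); heap: [0-59 FREE]
Op 3: b = malloc(19) -> b = 0; heap: [0-18 ALLOC][19-59 FREE]
Op 4: c = malloc(12) -> c = 19; heap: [0-18 ALLOC][19-30 ALLOC][31-59 FREE]
Op 5: b = realloc(b, 7) -> b = 0; heap: [0-6 ALLOC][7-18 FREE][19-30 ALLOC][31-59 FREE]
Op 6: c = realloc(c, 14) -> c = 19; heap: [0-6 ALLOC][7-18 FREE][19-32 ALLOC][33-59 FREE]
Op 7: b = realloc(b, 1) -> b = 0; heap: [0-0 ALLOC][1-18 FREE][19-32 ALLOC][33-59 FREE]
Op 8: d = malloc(6) -> d = 1; heap: [0-0 ALLOC][1-6 ALLOC][7-18 FREE][19-32 ALLOC][33-59 FREE]
Op 9: c = realloc(c, 3) -> c = 19; heap: [0-0 ALLOC][1-6 ALLOC][7-18 FREE][19-21 ALLOC][22-59 FREE]
Free blocks: [12 38] total_free=50 largest=38 -> 100*(50-38)/50 = 1200/50 = 24

Answer: 24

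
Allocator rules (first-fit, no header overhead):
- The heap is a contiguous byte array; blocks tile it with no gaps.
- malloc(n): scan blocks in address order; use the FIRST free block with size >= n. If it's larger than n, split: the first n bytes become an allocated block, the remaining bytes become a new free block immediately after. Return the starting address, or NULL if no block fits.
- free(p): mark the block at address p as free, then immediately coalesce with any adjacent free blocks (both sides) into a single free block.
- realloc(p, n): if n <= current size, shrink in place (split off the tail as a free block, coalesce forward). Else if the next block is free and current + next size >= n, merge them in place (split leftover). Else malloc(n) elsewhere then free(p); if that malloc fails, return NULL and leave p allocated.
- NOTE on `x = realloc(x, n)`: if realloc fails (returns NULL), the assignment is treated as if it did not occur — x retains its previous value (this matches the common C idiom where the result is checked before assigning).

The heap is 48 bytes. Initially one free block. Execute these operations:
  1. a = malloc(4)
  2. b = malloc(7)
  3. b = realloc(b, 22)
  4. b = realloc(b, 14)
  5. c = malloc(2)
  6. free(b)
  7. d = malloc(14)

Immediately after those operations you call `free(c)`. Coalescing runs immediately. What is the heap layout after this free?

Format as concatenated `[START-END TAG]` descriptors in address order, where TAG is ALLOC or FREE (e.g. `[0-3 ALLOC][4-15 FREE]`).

Op 1: a = malloc(4) -> a = 0; heap: [0-3 ALLOC][4-47 FREE]
Op 2: b = malloc(7) -> b = 4; heap: [0-3 ALLOC][4-10 ALLOC][11-47 FREE]
Op 3: b = realloc(b, 22) -> b = 4; heap: [0-3 ALLOC][4-25 ALLOC][26-47 FREE]
Op 4: b = realloc(b, 14) -> b = 4; heap: [0-3 ALLOC][4-17 ALLOC][18-47 FREE]
Op 5: c = malloc(2) -> c = 18; heap: [0-3 ALLOC][4-17 ALLOC][18-19 ALLOC][20-47 FREE]
Op 6: free(b) -> (freed b); heap: [0-3 ALLOC][4-17 FREE][18-19 ALLOC][20-47 FREE]
Op 7: d = malloc(14) -> d = 4; heap: [0-3 ALLOC][4-17 ALLOC][18-19 ALLOC][20-47 FREE]
free(c): c = 18 -> block [18-19 ALLOC]; mark free, coalesce with adjacent free neighbors -> [0-3 ALLOC][4-17 ALLOC][18-47 FREE]

Answer: [0-3 ALLOC][4-17 ALLOC][18-47 FREE]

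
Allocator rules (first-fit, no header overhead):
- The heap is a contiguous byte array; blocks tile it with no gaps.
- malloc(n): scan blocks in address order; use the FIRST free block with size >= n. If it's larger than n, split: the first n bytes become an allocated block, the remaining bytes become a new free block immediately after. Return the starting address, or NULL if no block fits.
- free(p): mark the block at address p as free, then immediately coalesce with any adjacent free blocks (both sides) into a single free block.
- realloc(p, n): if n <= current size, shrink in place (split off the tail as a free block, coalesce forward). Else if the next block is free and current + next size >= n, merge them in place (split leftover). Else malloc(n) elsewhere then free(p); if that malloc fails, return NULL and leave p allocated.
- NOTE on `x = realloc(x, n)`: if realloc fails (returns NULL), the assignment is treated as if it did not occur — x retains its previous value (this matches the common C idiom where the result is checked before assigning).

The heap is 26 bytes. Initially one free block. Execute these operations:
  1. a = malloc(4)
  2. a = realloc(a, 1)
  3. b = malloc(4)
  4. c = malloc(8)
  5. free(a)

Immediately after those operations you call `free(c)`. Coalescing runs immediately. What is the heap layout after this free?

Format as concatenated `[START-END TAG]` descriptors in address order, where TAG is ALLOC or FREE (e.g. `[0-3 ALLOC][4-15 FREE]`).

Op 1: a = malloc(4) -> a = 0; heap: [0-3 ALLOC][4-25 FREE]
Op 2: a = realloc(a, 1) -> a = 0; heap: [0-0 ALLOC][1-25 FREE]
Op 3: b = malloc(4) -> b = 1; heap: [0-0 ALLOC][1-4 ALLOC][5-25 FREE]
Op 4: c = malloc(8) -> c = 5; heap: [0-0 ALLOC][1-4 ALLOC][5-12 ALLOC][13-25 FREE]
Op 5: free(a) -> (freed a); heap: [0-0 FREE][1-4 ALLOC][5-12 ALLOC][13-25 FREE]
free(c): c = 5 -> block [5-12 ALLOC]; mark free, coalesce with adjacent free neighbors -> [0-0 FREE][1-4 ALLOC][5-25 FREE]

Answer: [0-0 FREE][1-4 ALLOC][5-25 FREE]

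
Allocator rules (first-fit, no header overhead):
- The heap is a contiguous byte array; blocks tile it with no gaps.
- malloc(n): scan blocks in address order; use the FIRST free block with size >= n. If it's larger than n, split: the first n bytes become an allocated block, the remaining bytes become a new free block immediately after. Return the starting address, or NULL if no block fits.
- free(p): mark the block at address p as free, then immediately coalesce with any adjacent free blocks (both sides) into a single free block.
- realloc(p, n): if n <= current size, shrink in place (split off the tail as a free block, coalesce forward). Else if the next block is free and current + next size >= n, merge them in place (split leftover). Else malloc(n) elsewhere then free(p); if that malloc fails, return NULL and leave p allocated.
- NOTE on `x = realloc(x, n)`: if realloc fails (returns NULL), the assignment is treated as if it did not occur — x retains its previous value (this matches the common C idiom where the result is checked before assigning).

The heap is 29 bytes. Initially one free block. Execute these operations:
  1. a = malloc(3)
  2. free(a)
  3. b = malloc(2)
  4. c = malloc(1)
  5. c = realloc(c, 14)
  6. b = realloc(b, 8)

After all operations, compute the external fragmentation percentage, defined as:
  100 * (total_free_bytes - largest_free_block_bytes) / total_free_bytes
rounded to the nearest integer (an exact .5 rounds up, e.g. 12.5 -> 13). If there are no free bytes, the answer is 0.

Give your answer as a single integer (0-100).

Answer: 29

Derivation:
Op 1: a = malloc(3) -> a = 0; heap: [0-2 ALLOC][3-28 FREE]
Op 2: free(a) -> (freed a); heap: [0-28 FREE]
Op 3: b = malloc(2) -> b = 0; heap: [0-1 ALLOC][2-28 FREE]
Op 4: c = malloc(1) -> c = 2; heap: [0-1 ALLOC][2-2 ALLOC][3-28 FREE]
Op 5: c = realloc(c, 14) -> c = 2; heap: [0-1 ALLOC][2-15 ALLOC][16-28 FREE]
Op 6: b = realloc(b, 8) -> b = 16; heap: [0-1 FREE][2-15 ALLOC][16-23 ALLOC][24-28 FREE]
Free blocks: [2 5] total_free=7 largest=5 -> 100*(7-5)/7 = 200/7 ≈ 28.571 -> rounds to 29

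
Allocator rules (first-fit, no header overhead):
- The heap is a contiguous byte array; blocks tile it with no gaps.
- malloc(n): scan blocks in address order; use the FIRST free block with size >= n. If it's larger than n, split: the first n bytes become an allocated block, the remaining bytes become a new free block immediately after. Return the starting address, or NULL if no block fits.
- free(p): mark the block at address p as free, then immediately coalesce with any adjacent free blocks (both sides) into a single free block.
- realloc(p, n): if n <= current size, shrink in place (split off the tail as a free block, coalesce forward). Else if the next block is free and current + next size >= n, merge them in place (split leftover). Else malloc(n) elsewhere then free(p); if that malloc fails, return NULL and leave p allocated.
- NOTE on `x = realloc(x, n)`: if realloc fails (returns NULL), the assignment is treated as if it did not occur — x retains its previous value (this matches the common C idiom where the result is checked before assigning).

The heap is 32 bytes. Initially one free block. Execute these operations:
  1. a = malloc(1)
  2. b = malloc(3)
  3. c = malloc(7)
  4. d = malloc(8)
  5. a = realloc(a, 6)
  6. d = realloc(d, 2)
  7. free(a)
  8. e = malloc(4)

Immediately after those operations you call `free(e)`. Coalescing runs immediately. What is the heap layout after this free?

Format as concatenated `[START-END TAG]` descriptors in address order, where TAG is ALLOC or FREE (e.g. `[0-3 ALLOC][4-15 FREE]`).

Op 1: a = malloc(1) -> a = 0; heap: [0-0 ALLOC][1-31 FREE]
Op 2: b = malloc(3) -> b = 1; heap: [0-0 ALLOC][1-3 ALLOC][4-31 FREE]
Op 3: c = malloc(7) -> c = 4; heap: [0-0 ALLOC][1-3 ALLOC][4-10 ALLOC][11-31 FREE]
Op 4: d = malloc(8) -> d = 11; heap: [0-0 ALLOC][1-3 ALLOC][4-10 ALLOC][11-18 ALLOC][19-31 FREE]
Op 5: a = realloc(a, 6) -> a = 19; heap: [0-0 FREE][1-3 ALLOC][4-10 ALLOC][11-18 ALLOC][19-24 ALLOC][25-31 FREE]
Op 6: d = realloc(d, 2) -> d = 11; heap: [0-0 FREE][1-3 ALLOC][4-10 ALLOC][11-12 ALLOC][13-18 FREE][19-24 ALLOC][25-31 FREE]
Op 7: free(a) -> (freed a); heap: [0-0 FREE][1-3 ALLOC][4-10 ALLOC][11-12 ALLOC][13-31 FREE]
Op 8: e = malloc(4) -> e = 13; heap: [0-0 FREE][1-3 ALLOC][4-10 ALLOC][11-12 ALLOC][13-16 ALLOC][17-31 FREE]
free(e): e = 13 -> block [13-16 ALLOC]; mark free, coalesce with adjacent free neighbors -> [0-0 FREE][1-3 ALLOC][4-10 ALLOC][11-12 ALLOC][13-31 FREE]

Answer: [0-0 FREE][1-3 ALLOC][4-10 ALLOC][11-12 ALLOC][13-31 FREE]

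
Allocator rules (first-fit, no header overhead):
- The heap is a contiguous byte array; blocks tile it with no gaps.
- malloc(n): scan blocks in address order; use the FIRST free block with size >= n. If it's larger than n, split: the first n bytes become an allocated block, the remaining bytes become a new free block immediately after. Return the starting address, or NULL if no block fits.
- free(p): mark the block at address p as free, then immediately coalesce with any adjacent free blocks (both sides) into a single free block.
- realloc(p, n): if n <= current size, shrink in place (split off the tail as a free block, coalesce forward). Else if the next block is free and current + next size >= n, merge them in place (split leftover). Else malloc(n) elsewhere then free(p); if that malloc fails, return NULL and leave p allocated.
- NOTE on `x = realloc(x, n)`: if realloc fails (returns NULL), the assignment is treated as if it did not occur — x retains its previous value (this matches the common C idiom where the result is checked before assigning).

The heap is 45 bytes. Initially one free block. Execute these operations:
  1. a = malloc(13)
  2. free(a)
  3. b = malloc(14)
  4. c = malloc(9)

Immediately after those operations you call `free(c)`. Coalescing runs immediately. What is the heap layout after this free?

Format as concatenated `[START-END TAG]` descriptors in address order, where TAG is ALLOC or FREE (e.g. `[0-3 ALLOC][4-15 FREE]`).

Op 1: a = malloc(13) -> a = 0; heap: [0-12 ALLOC][13-44 FREE]
Op 2: free(a) -> (freed a); heap: [0-44 FREE]
Op 3: b = malloc(14) -> b = 0; heap: [0-13 ALLOC][14-44 FREE]
Op 4: c = malloc(9) -> c = 14; heap: [0-13 ALLOC][14-22 ALLOC][23-44 FREE]
free(c): c = 14 -> block [14-22 ALLOC]; mark free, coalesce with adjacent free neighbors -> [0-13 ALLOC][14-44 FREE]

Answer: [0-13 ALLOC][14-44 FREE]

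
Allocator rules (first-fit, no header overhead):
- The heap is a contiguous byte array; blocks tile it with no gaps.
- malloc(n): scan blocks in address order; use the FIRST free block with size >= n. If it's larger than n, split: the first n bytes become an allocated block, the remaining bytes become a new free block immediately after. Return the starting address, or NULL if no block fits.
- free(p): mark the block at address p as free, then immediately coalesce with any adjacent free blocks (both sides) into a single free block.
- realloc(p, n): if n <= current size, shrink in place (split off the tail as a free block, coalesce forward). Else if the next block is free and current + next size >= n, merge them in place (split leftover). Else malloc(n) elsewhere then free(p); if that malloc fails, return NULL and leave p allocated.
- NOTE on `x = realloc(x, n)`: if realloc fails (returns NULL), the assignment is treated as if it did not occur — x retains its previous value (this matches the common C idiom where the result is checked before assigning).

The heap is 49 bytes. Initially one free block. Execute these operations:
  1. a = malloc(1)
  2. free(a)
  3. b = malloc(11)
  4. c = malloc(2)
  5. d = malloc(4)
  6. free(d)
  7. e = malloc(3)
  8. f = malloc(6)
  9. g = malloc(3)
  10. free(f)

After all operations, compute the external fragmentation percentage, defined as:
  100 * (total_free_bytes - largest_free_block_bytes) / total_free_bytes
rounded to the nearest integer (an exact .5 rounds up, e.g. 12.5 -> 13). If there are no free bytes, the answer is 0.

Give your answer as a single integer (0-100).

Answer: 20

Derivation:
Op 1: a = malloc(1) -> a = 0; heap: [0-0 ALLOC][1-48 FREE]
Op 2: free(a) -> (freed a); heap: [0-48 FREE]
Op 3: b = malloc(11) -> b = 0; heap: [0-10 ALLOC][11-48 FREE]
Op 4: c = malloc(2) -> c = 11; heap: [0-10 ALLOC][11-12 ALLOC][13-48 FREE]
Op 5: d = malloc(4) -> d = 13; heap: [0-10 ALLOC][11-12 ALLOC][13-16 ALLOC][17-48 FREE]
Op 6: free(d) -> (freed d); heap: [0-10 ALLOC][11-12 ALLOC][13-48 FREE]
Op 7: e = malloc(3) -> e = 13; heap: [0-10 ALLOC][11-12 ALLOC][13-15 ALLOC][16-48 FREE]
Op 8: f = malloc(6) -> f = 16; heap: [0-10 ALLOC][11-12 ALLOC][13-15 ALLOC][16-21 ALLOC][22-48 FREE]
Op 9: g = malloc(3) -> g = 22; heap: [0-10 ALLOC][11-12 ALLOC][13-15 ALLOC][16-21 ALLOC][22-24 ALLOC][25-48 FREE]
Op 10: free(f) -> (freed f); heap: [0-10 ALLOC][11-12 ALLOC][13-15 ALLOC][16-21 FREE][22-24 ALLOC][25-48 FREE]
Free blocks: [6 24] total_free=30 largest=24 -> 100*(30-24)/30 = 600/30 = 20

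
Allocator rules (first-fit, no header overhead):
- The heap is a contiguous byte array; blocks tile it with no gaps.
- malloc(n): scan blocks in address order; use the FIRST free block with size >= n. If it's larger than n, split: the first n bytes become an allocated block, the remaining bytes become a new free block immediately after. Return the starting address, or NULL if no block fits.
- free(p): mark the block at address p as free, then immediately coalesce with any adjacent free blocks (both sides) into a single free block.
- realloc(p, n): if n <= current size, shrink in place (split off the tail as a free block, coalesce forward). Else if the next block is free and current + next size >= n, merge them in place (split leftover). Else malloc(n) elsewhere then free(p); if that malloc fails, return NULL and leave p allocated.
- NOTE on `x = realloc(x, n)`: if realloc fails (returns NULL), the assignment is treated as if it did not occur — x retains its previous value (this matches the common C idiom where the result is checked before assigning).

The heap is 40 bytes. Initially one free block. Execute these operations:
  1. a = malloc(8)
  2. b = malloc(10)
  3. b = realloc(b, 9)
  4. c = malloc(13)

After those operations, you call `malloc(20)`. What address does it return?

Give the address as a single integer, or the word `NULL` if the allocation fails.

Answer: NULL

Derivation:
Op 1: a = malloc(8) -> a = 0; heap: [0-7 ALLOC][8-39 FREE]
Op 2: b = malloc(10) -> b = 8; heap: [0-7 ALLOC][8-17 ALLOC][18-39 FREE]
Op 3: b = realloc(b, 9) -> b = 8; heap: [0-7 ALLOC][8-16 ALLOC][17-39 FREE]
Op 4: c = malloc(13) -> c = 17; heap: [0-7 ALLOC][8-16 ALLOC][17-29 ALLOC][30-39 FREE]
malloc(20): first-fit scan over [0-7 ALLOC][8-16 ALLOC][17-29 ALLOC][30-39 FREE] -> NULL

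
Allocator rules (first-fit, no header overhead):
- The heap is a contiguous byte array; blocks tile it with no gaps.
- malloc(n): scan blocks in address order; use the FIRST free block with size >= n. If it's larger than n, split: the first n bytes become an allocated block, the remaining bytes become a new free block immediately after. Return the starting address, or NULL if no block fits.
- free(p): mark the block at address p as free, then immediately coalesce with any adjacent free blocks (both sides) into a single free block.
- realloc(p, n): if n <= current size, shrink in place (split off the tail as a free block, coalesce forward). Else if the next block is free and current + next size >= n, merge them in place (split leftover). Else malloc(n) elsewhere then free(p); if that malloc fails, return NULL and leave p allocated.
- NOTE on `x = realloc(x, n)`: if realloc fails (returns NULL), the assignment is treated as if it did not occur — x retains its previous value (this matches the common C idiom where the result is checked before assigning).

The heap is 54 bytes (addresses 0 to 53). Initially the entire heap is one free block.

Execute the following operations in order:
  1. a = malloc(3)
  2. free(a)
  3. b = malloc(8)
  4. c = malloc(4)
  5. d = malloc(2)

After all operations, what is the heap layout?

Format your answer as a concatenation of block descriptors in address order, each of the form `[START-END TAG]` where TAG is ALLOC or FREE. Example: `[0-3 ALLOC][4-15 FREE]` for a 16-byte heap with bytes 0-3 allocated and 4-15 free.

Answer: [0-7 ALLOC][8-11 ALLOC][12-13 ALLOC][14-53 FREE]

Derivation:
Op 1: a = malloc(3) -> a = 0; heap: [0-2 ALLOC][3-53 FREE]
Op 2: free(a) -> (freed a); heap: [0-53 FREE]
Op 3: b = malloc(8) -> b = 0; heap: [0-7 ALLOC][8-53 FREE]
Op 4: c = malloc(4) -> c = 8; heap: [0-7 ALLOC][8-11 ALLOC][12-53 FREE]
Op 5: d = malloc(2) -> d = 12; heap: [0-7 ALLOC][8-11 ALLOC][12-13 ALLOC][14-53 FREE]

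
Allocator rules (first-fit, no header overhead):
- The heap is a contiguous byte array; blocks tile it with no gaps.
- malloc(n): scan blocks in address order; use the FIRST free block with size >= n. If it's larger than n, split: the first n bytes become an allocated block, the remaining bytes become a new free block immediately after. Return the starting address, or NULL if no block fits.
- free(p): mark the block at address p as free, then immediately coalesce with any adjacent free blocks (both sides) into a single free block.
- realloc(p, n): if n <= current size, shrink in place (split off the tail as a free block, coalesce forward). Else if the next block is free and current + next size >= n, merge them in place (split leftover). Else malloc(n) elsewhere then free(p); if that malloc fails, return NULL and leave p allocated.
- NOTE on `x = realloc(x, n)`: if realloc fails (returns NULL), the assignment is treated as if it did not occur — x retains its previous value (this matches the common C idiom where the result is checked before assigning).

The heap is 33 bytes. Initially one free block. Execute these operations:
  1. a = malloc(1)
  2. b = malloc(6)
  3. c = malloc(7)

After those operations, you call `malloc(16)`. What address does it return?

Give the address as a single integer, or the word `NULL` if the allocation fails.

Op 1: a = malloc(1) -> a = 0; heap: [0-0 ALLOC][1-32 FREE]
Op 2: b = malloc(6) -> b = 1; heap: [0-0 ALLOC][1-6 ALLOC][7-32 FREE]
Op 3: c = malloc(7) -> c = 7; heap: [0-0 ALLOC][1-6 ALLOC][7-13 ALLOC][14-32 FREE]
malloc(16): first-fit scan over [0-0 ALLOC][1-6 ALLOC][7-13 ALLOC][14-32 FREE] -> 14

Answer: 14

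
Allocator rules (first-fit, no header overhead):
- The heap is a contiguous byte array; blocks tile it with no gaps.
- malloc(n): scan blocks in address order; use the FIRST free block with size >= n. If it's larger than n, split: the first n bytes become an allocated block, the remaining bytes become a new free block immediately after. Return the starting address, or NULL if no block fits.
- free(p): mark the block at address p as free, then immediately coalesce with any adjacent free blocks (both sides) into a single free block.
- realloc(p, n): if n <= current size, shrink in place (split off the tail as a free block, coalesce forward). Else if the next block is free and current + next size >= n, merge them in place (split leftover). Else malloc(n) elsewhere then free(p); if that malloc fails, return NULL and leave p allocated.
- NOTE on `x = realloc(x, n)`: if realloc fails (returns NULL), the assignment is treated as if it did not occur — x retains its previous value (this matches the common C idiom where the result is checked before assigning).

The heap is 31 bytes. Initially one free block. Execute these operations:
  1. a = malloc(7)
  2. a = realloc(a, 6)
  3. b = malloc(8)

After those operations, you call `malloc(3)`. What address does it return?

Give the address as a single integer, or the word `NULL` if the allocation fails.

Answer: 14

Derivation:
Op 1: a = malloc(7) -> a = 0; heap: [0-6 ALLOC][7-30 FREE]
Op 2: a = realloc(a, 6) -> a = 0; heap: [0-5 ALLOC][6-30 FREE]
Op 3: b = malloc(8) -> b = 6; heap: [0-5 ALLOC][6-13 ALLOC][14-30 FREE]
malloc(3): first-fit scan over [0-5 ALLOC][6-13 ALLOC][14-30 FREE] -> 14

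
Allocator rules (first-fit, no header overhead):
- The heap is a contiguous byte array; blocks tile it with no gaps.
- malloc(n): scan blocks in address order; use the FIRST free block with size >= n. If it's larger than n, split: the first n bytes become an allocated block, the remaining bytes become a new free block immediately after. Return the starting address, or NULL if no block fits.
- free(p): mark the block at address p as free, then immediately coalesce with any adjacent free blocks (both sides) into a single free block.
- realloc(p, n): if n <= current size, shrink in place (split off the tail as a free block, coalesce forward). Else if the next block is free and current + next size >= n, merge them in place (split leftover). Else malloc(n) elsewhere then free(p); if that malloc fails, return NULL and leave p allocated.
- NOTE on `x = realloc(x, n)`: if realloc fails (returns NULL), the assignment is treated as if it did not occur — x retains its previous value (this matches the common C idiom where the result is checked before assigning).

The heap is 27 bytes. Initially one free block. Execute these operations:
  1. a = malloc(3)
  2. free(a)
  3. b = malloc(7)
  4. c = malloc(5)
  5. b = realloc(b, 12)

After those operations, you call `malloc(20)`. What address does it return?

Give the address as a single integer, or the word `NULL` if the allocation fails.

Op 1: a = malloc(3) -> a = 0; heap: [0-2 ALLOC][3-26 FREE]
Op 2: free(a) -> (freed a); heap: [0-26 FREE]
Op 3: b = malloc(7) -> b = 0; heap: [0-6 ALLOC][7-26 FREE]
Op 4: c = malloc(5) -> c = 7; heap: [0-6 ALLOC][7-11 ALLOC][12-26 FREE]
Op 5: b = realloc(b, 12) -> b = 12; heap: [0-6 FREE][7-11 ALLOC][12-23 ALLOC][24-26 FREE]
malloc(20): first-fit scan over [0-6 FREE][7-11 ALLOC][12-23 ALLOC][24-26 FREE] -> NULL

Answer: NULL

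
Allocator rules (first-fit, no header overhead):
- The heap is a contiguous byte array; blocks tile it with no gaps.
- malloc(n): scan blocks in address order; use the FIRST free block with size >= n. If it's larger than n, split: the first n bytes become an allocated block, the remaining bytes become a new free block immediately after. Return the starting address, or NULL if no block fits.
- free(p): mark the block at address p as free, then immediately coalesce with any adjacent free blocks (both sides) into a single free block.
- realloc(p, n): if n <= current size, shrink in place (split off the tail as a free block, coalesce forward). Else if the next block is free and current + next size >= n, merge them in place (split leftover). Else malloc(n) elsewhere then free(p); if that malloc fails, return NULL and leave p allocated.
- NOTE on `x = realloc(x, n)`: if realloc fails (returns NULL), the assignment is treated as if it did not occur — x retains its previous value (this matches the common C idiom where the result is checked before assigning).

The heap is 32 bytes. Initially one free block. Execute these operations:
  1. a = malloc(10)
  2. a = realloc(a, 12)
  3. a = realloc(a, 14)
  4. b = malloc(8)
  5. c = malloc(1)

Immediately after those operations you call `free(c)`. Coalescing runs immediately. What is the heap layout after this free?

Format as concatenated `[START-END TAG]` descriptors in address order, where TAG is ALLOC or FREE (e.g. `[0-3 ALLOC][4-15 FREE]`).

Answer: [0-13 ALLOC][14-21 ALLOC][22-31 FREE]

Derivation:
Op 1: a = malloc(10) -> a = 0; heap: [0-9 ALLOC][10-31 FREE]
Op 2: a = realloc(a, 12) -> a = 0; heap: [0-11 ALLOC][12-31 FREE]
Op 3: a = realloc(a, 14) -> a = 0; heap: [0-13 ALLOC][14-31 FREE]
Op 4: b = malloc(8) -> b = 14; heap: [0-13 ALLOC][14-21 ALLOC][22-31 FREE]
Op 5: c = malloc(1) -> c = 22; heap: [0-13 ALLOC][14-21 ALLOC][22-22 ALLOC][23-31 FREE]
free(c): c = 22 -> block [22-22 ALLOC]; mark free, coalesce with adjacent free neighbors -> [0-13 ALLOC][14-21 ALLOC][22-31 FREE]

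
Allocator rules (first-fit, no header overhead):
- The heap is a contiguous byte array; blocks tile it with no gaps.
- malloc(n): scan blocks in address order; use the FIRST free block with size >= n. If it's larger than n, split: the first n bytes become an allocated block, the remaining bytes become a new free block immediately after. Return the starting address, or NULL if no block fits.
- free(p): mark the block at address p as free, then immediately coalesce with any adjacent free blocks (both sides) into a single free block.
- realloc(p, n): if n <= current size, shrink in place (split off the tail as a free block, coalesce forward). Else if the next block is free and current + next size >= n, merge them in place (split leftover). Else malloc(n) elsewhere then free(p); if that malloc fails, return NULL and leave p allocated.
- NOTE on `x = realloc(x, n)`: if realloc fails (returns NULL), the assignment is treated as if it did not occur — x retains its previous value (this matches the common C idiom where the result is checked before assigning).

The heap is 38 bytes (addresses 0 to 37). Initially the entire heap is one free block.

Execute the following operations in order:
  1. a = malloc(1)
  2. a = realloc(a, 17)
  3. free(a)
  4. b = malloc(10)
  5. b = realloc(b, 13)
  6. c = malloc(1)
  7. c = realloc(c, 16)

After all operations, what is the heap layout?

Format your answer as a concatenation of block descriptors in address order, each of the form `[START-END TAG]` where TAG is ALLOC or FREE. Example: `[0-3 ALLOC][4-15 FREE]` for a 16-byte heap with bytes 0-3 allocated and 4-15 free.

Answer: [0-12 ALLOC][13-28 ALLOC][29-37 FREE]

Derivation:
Op 1: a = malloc(1) -> a = 0; heap: [0-0 ALLOC][1-37 FREE]
Op 2: a = realloc(a, 17) -> a = 0; heap: [0-16 ALLOC][17-37 FREE]
Op 3: free(a) -> (freed a); heap: [0-37 FREE]
Op 4: b = malloc(10) -> b = 0; heap: [0-9 ALLOC][10-37 FREE]
Op 5: b = realloc(b, 13) -> b = 0; heap: [0-12 ALLOC][13-37 FREE]
Op 6: c = malloc(1) -> c = 13; heap: [0-12 ALLOC][13-13 ALLOC][14-37 FREE]
Op 7: c = realloc(c, 16) -> c = 13; heap: [0-12 ALLOC][13-28 ALLOC][29-37 FREE]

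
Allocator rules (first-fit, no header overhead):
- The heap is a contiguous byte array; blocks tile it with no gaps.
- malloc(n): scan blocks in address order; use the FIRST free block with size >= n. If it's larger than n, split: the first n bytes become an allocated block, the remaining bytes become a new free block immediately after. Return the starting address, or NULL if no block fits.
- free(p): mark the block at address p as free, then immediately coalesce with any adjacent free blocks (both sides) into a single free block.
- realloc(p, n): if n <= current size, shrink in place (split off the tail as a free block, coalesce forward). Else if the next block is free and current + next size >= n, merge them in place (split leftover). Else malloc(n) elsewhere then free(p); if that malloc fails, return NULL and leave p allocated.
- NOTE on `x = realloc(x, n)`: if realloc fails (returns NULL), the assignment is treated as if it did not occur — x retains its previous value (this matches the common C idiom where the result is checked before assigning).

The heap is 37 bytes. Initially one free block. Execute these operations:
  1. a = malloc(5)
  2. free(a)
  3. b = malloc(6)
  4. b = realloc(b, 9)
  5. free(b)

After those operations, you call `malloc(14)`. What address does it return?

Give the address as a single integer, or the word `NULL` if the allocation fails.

Op 1: a = malloc(5) -> a = 0; heap: [0-4 ALLOC][5-36 FREE]
Op 2: free(a) -> (freed a); heap: [0-36 FREE]
Op 3: b = malloc(6) -> b = 0; heap: [0-5 ALLOC][6-36 FREE]
Op 4: b = realloc(b, 9) -> b = 0; heap: [0-8 ALLOC][9-36 FREE]
Op 5: free(b) -> (freed b); heap: [0-36 FREE]
malloc(14): first-fit scan over [0-36 FREE] -> 0

Answer: 0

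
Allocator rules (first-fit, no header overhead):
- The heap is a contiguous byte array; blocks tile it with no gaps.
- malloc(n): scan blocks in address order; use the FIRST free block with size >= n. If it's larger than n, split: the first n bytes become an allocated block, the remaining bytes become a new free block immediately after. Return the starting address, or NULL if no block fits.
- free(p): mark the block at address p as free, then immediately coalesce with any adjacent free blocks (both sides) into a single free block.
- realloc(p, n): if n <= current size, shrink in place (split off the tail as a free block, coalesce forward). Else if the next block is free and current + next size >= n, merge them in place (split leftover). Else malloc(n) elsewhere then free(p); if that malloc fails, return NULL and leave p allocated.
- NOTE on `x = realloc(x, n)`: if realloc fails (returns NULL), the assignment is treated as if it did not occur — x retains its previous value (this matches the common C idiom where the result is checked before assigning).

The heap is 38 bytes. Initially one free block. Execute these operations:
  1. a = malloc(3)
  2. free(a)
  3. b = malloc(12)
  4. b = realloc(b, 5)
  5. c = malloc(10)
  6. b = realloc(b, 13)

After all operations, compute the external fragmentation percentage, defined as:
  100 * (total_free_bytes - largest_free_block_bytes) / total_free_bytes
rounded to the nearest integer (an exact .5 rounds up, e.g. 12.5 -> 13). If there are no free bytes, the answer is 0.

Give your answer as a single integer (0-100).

Op 1: a = malloc(3) -> a = 0; heap: [0-2 ALLOC][3-37 FREE]
Op 2: free(a) -> (freed a); heap: [0-37 FREE]
Op 3: b = malloc(12) -> b = 0; heap: [0-11 ALLOC][12-37 FREE]
Op 4: b = realloc(b, 5) -> b = 0; heap: [0-4 ALLOC][5-37 FREE]
Op 5: c = malloc(10) -> c = 5; heap: [0-4 ALLOC][5-14 ALLOC][15-37 FREE]
Op 6: b = realloc(b, 13) -> b = 15; heap: [0-4 FREE][5-14 ALLOC][15-27 ALLOC][28-37 FREE]
Free blocks: [5 10] total_free=15 largest=10 -> 100*(15-10)/15 = 500/15 ≈ 33.333 -> rounds to 33

Answer: 33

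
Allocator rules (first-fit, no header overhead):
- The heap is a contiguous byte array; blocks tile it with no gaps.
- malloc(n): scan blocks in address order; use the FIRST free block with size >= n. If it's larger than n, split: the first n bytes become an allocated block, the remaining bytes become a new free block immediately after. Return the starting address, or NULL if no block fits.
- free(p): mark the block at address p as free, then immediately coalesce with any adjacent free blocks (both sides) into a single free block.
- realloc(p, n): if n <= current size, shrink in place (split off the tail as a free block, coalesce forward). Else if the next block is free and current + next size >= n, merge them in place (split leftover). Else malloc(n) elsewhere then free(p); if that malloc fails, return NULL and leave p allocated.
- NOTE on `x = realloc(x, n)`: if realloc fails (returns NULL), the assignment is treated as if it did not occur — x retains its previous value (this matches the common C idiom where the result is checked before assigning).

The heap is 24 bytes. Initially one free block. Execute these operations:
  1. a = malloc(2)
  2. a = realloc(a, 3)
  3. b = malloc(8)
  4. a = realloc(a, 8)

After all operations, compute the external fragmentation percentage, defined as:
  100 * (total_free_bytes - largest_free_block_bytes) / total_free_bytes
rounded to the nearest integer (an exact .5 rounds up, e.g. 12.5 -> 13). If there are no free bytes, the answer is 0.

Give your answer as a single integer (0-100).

Op 1: a = malloc(2) -> a = 0; heap: [0-1 ALLOC][2-23 FREE]
Op 2: a = realloc(a, 3) -> a = 0; heap: [0-2 ALLOC][3-23 FREE]
Op 3: b = malloc(8) -> b = 3; heap: [0-2 ALLOC][3-10 ALLOC][11-23 FREE]
Op 4: a = realloc(a, 8) -> a = 11; heap: [0-2 FREE][3-10 ALLOC][11-18 ALLOC][19-23 FREE]
Free blocks: [3 5] total_free=8 largest=5 -> 100*(8-5)/8 = 300/8 = 37.5 -> rounds to 38

Answer: 38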